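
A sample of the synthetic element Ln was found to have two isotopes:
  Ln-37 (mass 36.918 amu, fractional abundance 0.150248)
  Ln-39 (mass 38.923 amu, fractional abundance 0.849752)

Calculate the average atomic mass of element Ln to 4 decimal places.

38.6218 amu

Ar = Σ fᵢ·mᵢ = 0.150248 × 36.918 + 0.849752 × 38.923
= 5.54686 + 33.07490 = 38.62176 amu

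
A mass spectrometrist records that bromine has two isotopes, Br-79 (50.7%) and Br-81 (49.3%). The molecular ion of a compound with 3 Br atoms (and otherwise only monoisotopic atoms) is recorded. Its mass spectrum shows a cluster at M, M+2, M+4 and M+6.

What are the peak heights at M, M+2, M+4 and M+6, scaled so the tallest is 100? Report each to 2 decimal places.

Each Br atom is independently Br-79 (p = 0.507) or Br-81 (q = 0.493); the cluster is the binomial expansion (p + q)^3.
P(M) = 0.507^3 = 0.130324
P(M+2) = 3 × 0.507^2 × 0.493^1 = 0.380175
P(M+4) = 3 × 0.507^1 × 0.493^2 = 0.369678
P(M+6) = 0.493^3 = 0.119823
The M+2 peak is largest (0.380175); scaling to 100 gives 34.28 : 100.00 : 97.24 : 31.52.

34.28 : 100.00 : 97.24 : 31.52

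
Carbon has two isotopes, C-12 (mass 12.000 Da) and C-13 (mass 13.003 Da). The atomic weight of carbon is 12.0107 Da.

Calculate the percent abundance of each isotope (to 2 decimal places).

With x = fraction of C-12 (so C-13 is 1 − x):
12.000·x + 13.003·(1 − x) = 12.0107
(12.000 − 13.003)·x = 12.0107 − 13.003
x = -0.9923 / -1.003 = 0.98933 → 98.93% C-12, 1.07% C-13.

C-12: 98.93%, C-13: 1.07%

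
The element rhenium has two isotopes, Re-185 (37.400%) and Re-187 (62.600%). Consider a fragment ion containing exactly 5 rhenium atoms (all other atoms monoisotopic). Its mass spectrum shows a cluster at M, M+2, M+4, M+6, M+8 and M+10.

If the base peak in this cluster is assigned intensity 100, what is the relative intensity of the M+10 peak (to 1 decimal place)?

Term probabilities: M 0.0073, M+2 0.0612, M+4 0.2050, M+6 0.3431, M+8 0.2872, M+10 0.0961. Base peak = M+6.
P(M+6) = C(5,3) × 0.37400^2 × 0.62600^3 = 10 × 0.139876 × 0.24531438 = 0.343136 (base)
P(M+10) = C(5,5) × 0.37400^0 × 0.62600^5 = 1 × 1.0000 × 0.09613282 = 0.096133
Relative intensity = 0.096133 / 0.343136 × 100 = 28.0

28.0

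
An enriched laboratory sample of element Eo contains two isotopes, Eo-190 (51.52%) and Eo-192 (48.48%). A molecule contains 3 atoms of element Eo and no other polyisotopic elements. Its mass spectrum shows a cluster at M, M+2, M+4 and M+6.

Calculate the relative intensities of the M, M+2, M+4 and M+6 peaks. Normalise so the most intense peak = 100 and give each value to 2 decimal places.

35.42 : 100.00 : 94.10 : 29.52

Each Eo atom is independently Eo-190 (p = 0.5152) or Eo-192 (q = 0.4848); the cluster is the binomial expansion (p + q)^3.
P(M) = 0.5152^3 = 0.136750
P(M+2) = 3 × 0.5152^2 × 0.4848^1 = 0.386043
P(M+4) = 3 × 0.5152^1 × 0.4848^2 = 0.363264
P(M+6) = 0.4848^3 = 0.113943
The M+2 peak is largest (0.386043); scaling to 100 gives 35.42 : 100.00 : 94.10 : 29.52.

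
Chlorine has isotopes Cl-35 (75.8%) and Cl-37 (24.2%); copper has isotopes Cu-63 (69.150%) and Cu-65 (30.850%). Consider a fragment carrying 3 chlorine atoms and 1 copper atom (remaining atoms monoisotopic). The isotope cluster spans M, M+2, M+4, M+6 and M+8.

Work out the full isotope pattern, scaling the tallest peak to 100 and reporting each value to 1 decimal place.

Chlorine pattern (n=3): 0.43551951 : 0.41713346 : 0.13317454 : 0.01417249
Copper pattern (n=1): 0.6915 : 0.3085
Convolve the two distributions (both contribute in 2-u steps):
  M: 0.43551951×0.6915 = 0.301162
  M+2: 0.43551951×0.3085 + 0.41713346×0.6915 = 0.422806
  M+4: 0.41713346×0.3085 + 0.13317454×0.6915 = 0.220776
  M+6: 0.13317454×0.3085 + 0.01417249×0.6915 = 0.050885
  M+8: 0.01417249×0.3085 = 0.004372
Scale to base peak (0.422806) = 100: 71.2 : 100.0 : 52.2 : 12.0 : 1.0

71.2 : 100.0 : 52.2 : 12.0 : 1.0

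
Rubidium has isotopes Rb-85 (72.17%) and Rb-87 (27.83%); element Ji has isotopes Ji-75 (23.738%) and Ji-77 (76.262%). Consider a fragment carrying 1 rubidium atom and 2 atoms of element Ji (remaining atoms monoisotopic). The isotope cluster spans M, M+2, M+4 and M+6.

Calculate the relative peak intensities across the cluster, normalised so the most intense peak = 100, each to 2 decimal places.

7.81 : 53.22 : 100.00 : 31.10

Rubidium pattern (n=1): 0.7217 : 0.2783
Element Ji pattern (n=2): 0.05634926 : 0.36206147 : 0.58158926
Convolve the two distributions (both contribute in 2-u steps):
  M: 0.7217×0.05634926 = 0.040667
  M+2: 0.7217×0.36206147 + 0.2783×0.05634926 = 0.276982
  M+4: 0.7217×0.58158926 + 0.2783×0.36206147 = 0.520495
  M+6: 0.2783×0.58158926 = 0.161856
Scale to base peak (0.520495) = 100: 7.81 : 53.22 : 100.00 : 31.10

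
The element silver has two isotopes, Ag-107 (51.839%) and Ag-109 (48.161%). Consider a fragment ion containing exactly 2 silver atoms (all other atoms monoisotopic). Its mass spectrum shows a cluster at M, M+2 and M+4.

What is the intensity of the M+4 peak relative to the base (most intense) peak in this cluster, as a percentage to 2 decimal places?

46.45%

(0.51839 + 0.48161)^2 gives M 0.2687, M+2 0.4993, M+4 0.2319; the largest is M+2.
P(M+2) = C(2,1) × 0.51839^1 × 0.48161^1 = 2 × 0.51839 × 0.48161 = 0.499324 (base)
P(M+4) = C(2,2) × 0.51839^0 × 0.48161^2 = 1 × 1.0000 × 0.23194819 = 0.231948
Relative intensity = 0.231948 / 0.499324 × 100 = 46.45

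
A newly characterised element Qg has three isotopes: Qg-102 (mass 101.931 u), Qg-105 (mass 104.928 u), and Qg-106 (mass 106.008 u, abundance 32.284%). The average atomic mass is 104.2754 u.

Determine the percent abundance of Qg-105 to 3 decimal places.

34.307%

Let x and y be the fractions of Qg-102 and Qg-105. Then x + y = 1 − 0.32284 = 0.67716 and 101.931x + 104.928y = 104.2754 − 0.32284×106.008 = 70.05177728.
Substituting: 101.931x + 104.928(0.67716 − x) = 70.05177728
(101.931 − 104.928)x = -1.0012672  ⇒  x = 0.33409, y = 0.34307
Qg-102: 33.409%, Qg-105: 34.307%.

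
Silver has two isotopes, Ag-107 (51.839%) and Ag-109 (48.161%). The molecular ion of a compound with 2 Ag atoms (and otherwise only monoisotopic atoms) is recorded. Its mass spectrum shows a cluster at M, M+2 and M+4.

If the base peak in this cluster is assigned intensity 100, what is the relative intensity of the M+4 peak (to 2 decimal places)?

46.45

Term probabilities: M 0.2687, M+2 0.4993, M+4 0.2319. Base peak = M+2.
P(M+2) = C(2,1) × 0.51839^1 × 0.48161^1 = 2 × 0.51839 × 0.48161 = 0.499324 (base)
P(M+4) = C(2,2) × 0.51839^0 × 0.48161^2 = 1 × 1.0000 × 0.23194819 = 0.231948
Relative intensity = 0.231948 / 0.499324 × 100 = 46.45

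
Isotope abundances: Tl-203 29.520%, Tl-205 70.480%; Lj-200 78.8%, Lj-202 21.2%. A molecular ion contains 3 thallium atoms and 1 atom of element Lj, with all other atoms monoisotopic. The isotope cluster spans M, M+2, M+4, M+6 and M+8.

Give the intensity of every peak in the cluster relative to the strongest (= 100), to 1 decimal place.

5.3 : 39.1 : 100.0 : 95.7 : 19.2

Thallium pattern (n=3): 0.02572463 : 0.18425524 : 0.43991564 : 0.35010449
Element Lj pattern (n=1): 0.7880 : 0.2120
Convolve the two distributions (both contribute in 2-u steps):
  M: 0.02572463×0.7880 = 0.020271
  M+2: 0.02572463×0.2120 + 0.18425524×0.7880 = 0.150647
  M+4: 0.18425524×0.2120 + 0.43991564×0.7880 = 0.385716
  M+6: 0.43991564×0.2120 + 0.35010449×0.7880 = 0.369144
  M+8: 0.35010449×0.2120 = 0.074222
Scale to base peak (0.385716) = 100: 5.3 : 39.1 : 100.0 : 95.7 : 19.2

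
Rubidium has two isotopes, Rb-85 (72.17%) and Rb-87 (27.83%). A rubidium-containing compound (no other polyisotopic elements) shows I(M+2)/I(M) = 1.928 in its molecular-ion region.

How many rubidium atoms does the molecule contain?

For n independent Rb atoms, I(M+2)/I(M) = n · (abundance Rb-87) / (abundance Rb-85) = n · 0.2783/0.7217.
n = 1.928 × 0.7217/0.2783 = 5.00 ≈ 5

5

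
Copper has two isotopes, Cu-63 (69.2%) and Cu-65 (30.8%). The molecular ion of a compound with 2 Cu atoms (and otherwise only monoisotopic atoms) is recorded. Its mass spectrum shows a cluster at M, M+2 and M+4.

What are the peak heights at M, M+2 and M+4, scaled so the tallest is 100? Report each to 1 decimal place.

100.0 : 89.0 : 19.8

Expanding (0.692 + 0.308)^2:
P(M) = 0.692^2 = 0.478864
P(M+2) = 2 × 0.692^1 × 0.308^1 = 0.426272
P(M+4) = 0.308^2 = 0.094864
The M peak is largest (0.478864); scaling to 100 gives 100.0 : 89.0 : 19.8.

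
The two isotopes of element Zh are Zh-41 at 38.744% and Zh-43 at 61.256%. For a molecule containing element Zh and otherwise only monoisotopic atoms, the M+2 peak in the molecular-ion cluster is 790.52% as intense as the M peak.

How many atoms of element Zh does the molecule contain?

5

With n Zh atoms, P(M+2)/P(M) = C(n,1)·p^(n−1)q / p^n = n·q/p = n · 0.61256/0.38744.
n = 7.9052 × 0.38744/0.61256 = 5.00 ≈ 5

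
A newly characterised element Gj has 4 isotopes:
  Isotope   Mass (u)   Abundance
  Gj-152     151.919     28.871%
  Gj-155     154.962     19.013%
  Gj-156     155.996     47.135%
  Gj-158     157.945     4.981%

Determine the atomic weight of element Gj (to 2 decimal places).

154.72 u

Average mass = Σ (abundance × isotope mass) = 0.28871 × 151.919 + 0.19013 × 154.962 + 0.47135 × 155.996 + 0.04981 × 157.945
= 43.8605 + 29.4629 + 73.5287 + 7.8672 = 154.7193 u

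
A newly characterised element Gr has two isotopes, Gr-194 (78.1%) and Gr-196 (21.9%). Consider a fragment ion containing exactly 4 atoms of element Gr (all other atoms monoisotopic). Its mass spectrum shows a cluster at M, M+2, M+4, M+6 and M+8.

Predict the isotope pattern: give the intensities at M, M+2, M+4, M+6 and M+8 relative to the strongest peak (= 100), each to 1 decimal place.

Each Gr atom is independently Gr-194 (p = 0.781) or Gr-196 (q = 0.219); the cluster is the binomial expansion (p + q)^4.
P(M) = 0.781^4 = 0.372052
P(M+2) = 4 × 0.781^3 × 0.219^1 = 0.417308
P(M+4) = 6 × 0.781^2 × 0.219^2 = 0.175526
P(M+6) = 4 × 0.781^1 × 0.219^3 = 0.032813
P(M+8) = 0.219^4 = 0.002300
The M+2 peak is largest (0.417308); scaling to 100 gives 89.2 : 100.0 : 42.1 : 7.9 : 0.6.

89.2 : 100.0 : 42.1 : 7.9 : 0.6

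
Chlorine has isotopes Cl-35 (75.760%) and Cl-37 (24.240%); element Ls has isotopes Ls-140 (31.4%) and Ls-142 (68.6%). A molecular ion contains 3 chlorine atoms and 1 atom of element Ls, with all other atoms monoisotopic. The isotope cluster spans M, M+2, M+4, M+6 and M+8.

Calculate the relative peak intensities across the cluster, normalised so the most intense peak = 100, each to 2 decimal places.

31.80 : 100.00 : 76.45 : 22.38 : 2.28

Chlorine pattern (n=3): 0.4348304 : 0.41738208 : 0.13354464 : 0.01424288
Element Ls pattern (n=1): 0.3140 : 0.6860
Convolve the two distributions (both contribute in 2-u steps):
  M: 0.4348304×0.3140 = 0.136537
  M+2: 0.4348304×0.6860 + 0.41738208×0.3140 = 0.429352
  M+4: 0.41738208×0.6860 + 0.13354464×0.3140 = 0.328257
  M+6: 0.13354464×0.6860 + 0.01424288×0.3140 = 0.096084
  M+8: 0.01424288×0.6860 = 0.009771
Scale to base peak (0.429352) = 100: 31.80 : 100.00 : 76.45 : 22.38 : 2.28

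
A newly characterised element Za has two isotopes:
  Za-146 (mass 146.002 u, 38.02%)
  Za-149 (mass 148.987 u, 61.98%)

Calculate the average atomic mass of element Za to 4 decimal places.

Ar = Σ fᵢ·mᵢ = 0.3802 × 146.002 + 0.6198 × 148.987
= 55.50996 + 92.34214 = 147.85210 u

147.8521 u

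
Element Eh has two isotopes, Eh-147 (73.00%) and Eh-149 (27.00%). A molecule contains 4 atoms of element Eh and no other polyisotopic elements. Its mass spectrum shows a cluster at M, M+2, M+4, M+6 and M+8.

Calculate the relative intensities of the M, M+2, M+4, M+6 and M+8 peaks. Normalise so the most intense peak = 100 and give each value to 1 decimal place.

Expanding (0.7300 + 0.2700)^4:
P(M) = 0.7300^4 = 0.283982
P(M+2) = 4 × 0.7300^3 × 0.2700^1 = 0.420138
P(M+4) = 6 × 0.7300^2 × 0.2700^2 = 0.233090
P(M+6) = 4 × 0.7300^1 × 0.2700^3 = 0.057474
P(M+8) = 0.2700^4 = 0.005314
The M+2 peak is largest (0.420138); scaling to 100 gives 67.6 : 100.0 : 55.5 : 13.7 : 1.3.

67.6 : 100.0 : 55.5 : 13.7 : 1.3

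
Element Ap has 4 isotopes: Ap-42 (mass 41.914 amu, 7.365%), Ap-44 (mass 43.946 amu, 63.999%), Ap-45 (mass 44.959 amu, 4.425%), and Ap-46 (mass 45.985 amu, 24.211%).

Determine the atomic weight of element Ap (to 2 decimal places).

44.33 amu

The abundance-weighted mean is 0.07365 × 41.914 + 0.63999 × 43.946 + 0.04425 × 44.959 + 0.24211 × 45.985
= 3.0870 + 28.1250 + 1.9894 + 11.1334 = 44.3348 amu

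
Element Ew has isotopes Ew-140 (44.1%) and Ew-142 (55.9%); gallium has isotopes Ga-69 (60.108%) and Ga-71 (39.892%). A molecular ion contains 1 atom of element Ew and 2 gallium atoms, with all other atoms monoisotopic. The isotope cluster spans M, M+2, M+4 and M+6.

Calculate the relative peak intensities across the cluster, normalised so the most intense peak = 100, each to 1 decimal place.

Element Ew pattern (n=1): 0.4410 : 0.5590
Gallium pattern (n=2): 0.36129717 : 0.47956567 : 0.15913717
Convolve the two distributions (both contribute in 2-u steps):
  M: 0.4410×0.36129717 = 0.159332
  M+2: 0.4410×0.47956567 + 0.5590×0.36129717 = 0.413454
  M+4: 0.4410×0.15913717 + 0.5590×0.47956567 = 0.338257
  M+6: 0.5590×0.15913717 = 0.088958
Scale to base peak (0.413454) = 100: 38.5 : 100.0 : 81.8 : 21.5

38.5 : 100.0 : 81.8 : 21.5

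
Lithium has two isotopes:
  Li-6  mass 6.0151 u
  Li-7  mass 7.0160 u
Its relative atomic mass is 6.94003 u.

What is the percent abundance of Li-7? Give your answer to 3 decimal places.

Let x be the fractional abundance of Li-6; then Li-7 has abundance 1 − x.
6.0151·x + 7.0160·(1 − x) = 6.94003
(6.0151 − 7.0160)·x = 6.94003 − 7.0160
x = -0.07597 / -1.0009 = 0.07590 → 7.590% Li-6, 92.410% Li-7.

92.410%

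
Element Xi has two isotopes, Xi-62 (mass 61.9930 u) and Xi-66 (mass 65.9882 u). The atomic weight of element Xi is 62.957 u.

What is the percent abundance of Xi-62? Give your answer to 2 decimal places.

Writing the weighted mean with unknown fraction x of Xi-62:
61.9930·x + 65.9882·(1 − x) = 62.957
(61.9930 − 65.9882)·x = 62.957 − 65.9882
x = -3.0312 / -3.9952 = 0.75871 → 75.87% Xi-62, 24.13% Xi-66.

75.87%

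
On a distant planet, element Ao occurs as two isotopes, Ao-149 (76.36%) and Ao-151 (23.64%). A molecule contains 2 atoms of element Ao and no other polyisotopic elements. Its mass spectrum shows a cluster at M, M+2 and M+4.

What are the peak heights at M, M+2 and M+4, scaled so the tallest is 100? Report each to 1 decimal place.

100.0 : 61.9 : 9.6

Each Ao atom is independently Ao-149 (p = 0.7636) or Ao-151 (q = 0.2364); the cluster is the binomial expansion (p + q)^2.
P(M) = 0.7636^2 = 0.583085
P(M+2) = 2 × 0.7636^1 × 0.2364^1 = 0.361030
P(M+4) = 0.2364^2 = 0.055885
The M peak is largest (0.583085); scaling to 100 gives 100.0 : 61.9 : 9.6.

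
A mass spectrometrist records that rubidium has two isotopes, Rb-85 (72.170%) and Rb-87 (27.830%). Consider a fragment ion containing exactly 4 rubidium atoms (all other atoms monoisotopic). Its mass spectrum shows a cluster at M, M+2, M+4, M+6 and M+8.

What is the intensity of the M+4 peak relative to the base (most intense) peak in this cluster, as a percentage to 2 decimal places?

Binomial terms of (0.72170 + 0.27830)^4: M 0.2713, M+2 0.4184, M+4 0.2420, M+6 0.0622, M+8 0.0060 → M+2 is the base peak.
P(M+2) = C(4,1) × 0.72170^3 × 0.27830^1 = 4 × 0.37589809 × 0.2783 = 0.418450 (base)
P(M+4) = C(4,2) × 0.72170^2 × 0.27830^2 = 6 × 0.52085089 × 0.07745089 = 0.242042
Relative intensity = 0.242042 / 0.418450 × 100 = 57.84

57.84%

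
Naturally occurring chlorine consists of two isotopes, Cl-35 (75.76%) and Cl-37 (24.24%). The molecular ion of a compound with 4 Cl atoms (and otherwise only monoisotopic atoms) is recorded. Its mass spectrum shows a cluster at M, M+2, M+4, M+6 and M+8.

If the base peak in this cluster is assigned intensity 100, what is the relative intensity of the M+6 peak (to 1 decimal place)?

10.2

Binomial terms of (0.7576 + 0.2424)^4: M 0.3294, M+2 0.4216, M+4 0.2023, M+6 0.0432, M+8 0.0035 → M+2 is the base peak.
P(M+2) = C(4,1) × 0.7576^3 × 0.2424^1 = 4 × 0.4348304 × 0.2424 = 0.421612 (base)
P(M+6) = C(4,3) × 0.7576^1 × 0.2424^3 = 4 × 0.7576 × 0.01424288 = 0.043162
Relative intensity = 0.043162 / 0.421612 × 100 = 10.2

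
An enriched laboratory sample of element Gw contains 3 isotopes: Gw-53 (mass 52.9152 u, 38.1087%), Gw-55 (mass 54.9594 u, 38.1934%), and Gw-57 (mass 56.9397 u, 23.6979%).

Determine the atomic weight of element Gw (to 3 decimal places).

Weight each isotope mass by its fractional abundance: 0.381087 × 52.9152 + 0.381934 × 54.9594 + 0.236979 × 56.9397
= 20.16529 + 20.99086 + 13.49351 = 54.64966 u

54.650 u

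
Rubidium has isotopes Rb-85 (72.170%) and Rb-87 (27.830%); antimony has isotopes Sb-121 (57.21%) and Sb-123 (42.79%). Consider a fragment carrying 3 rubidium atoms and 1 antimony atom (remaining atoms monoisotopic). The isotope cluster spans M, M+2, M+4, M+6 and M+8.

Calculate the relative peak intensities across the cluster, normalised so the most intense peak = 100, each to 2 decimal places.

Rubidium pattern (n=3): 0.37589809 : 0.43485841 : 0.16768892 : 0.02155458
Antimony pattern (n=1): 0.5721 : 0.4279
Convolve the two distributions (both contribute in 2-u steps):
  M: 0.37589809×0.5721 = 0.215051
  M+2: 0.37589809×0.4279 + 0.43485841×0.5721 = 0.409629
  M+4: 0.43485841×0.4279 + 0.16768892×0.5721 = 0.282011
  M+6: 0.16768892×0.4279 + 0.02155458×0.5721 = 0.084085
  M+8: 0.02155458×0.4279 = 0.009223
Scale to base peak (0.409629) = 100: 52.50 : 100.00 : 68.85 : 20.53 : 2.25

52.50 : 100.00 : 68.85 : 20.53 : 2.25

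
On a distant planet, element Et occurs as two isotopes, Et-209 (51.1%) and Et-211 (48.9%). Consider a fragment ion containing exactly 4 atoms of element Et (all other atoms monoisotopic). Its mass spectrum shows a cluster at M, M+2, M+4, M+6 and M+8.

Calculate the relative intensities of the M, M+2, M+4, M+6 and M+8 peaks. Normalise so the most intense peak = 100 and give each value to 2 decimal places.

The 4 Et atoms are independent, so intensities follow the terms of (0.511 + 0.489)^4.
P(M) = 0.511^4 = 0.068184
P(M+2) = 4 × 0.511^3 × 0.489^1 = 0.260995
P(M+4) = 6 × 0.511^2 × 0.489^2 = 0.374637
P(M+6) = 4 × 0.511^1 × 0.489^3 = 0.239005
P(M+8) = 0.489^4 = 0.057179
The M+4 peak is largest (0.374637); scaling to 100 gives 18.20 : 69.67 : 100.00 : 63.80 : 15.26.

18.20 : 69.67 : 100.00 : 63.80 : 15.26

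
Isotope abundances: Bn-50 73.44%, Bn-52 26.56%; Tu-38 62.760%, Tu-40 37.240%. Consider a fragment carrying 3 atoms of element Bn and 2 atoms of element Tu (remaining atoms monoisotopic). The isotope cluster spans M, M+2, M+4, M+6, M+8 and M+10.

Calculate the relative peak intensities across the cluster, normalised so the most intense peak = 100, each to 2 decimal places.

44.02 : 100.00 : 89.45 : 39.40 : 8.55 : 0.73

Element Bn pattern (n=3): 0.39609376 : 0.42974879 : 0.15542113 : 0.01873632
Element Tu pattern (n=2): 0.39388176 : 0.46743648 : 0.13868176
Convolve the two distributions (both contribute in 2-u steps):
  M: 0.39609376×0.39388176 = 0.156014
  M+2: 0.39609376×0.46743648 + 0.42974879×0.39388176 = 0.354419
  M+4: 0.39609376×0.13868176 + 0.42974879×0.46743648 + 0.15542113×0.39388176 = 0.317029
  M+6: 0.42974879×0.13868176 + 0.15542113×0.46743648 + 0.01873632×0.39388176 = 0.139628
  M+8: 0.15542113×0.13868176 + 0.01873632×0.46743648 = 0.030312
  M+10: 0.01873632×0.13868176 = 0.002598
Scale to base peak (0.354419) = 100: 44.02 : 100.00 : 89.45 : 39.40 : 8.55 : 0.73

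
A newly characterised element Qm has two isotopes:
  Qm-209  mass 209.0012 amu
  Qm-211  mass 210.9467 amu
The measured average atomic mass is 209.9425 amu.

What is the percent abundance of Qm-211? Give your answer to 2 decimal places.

48.38%

Let x be the fractional abundance of Qm-209; then Qm-211 has abundance 1 − x.
209.0012·x + 210.9467·(1 − x) = 209.9425
(209.0012 − 210.9467)·x = 209.9425 − 210.9467
x = -1.0042 / -1.9455 = 0.51617 → 51.62% Qm-209, 48.38% Qm-211.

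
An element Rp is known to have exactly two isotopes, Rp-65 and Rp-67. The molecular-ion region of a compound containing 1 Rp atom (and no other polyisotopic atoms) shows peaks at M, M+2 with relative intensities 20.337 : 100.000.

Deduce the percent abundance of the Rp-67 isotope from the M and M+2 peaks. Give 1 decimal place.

If p is the fraction of Rp that is Rp-65, then I(M+2)/I(M) = [C(1,1)·p^0·(1−p)] / p^1 = 1·(1−p)/p = 100.000/20.337 = 4.9171
(1−p)/p = 4.9171/1 = 4.9171  ⇒  p = 1/(1 + 4.9171) = 0.1690
Rp-65: 16.9%, Rp-67: 83.1%.

83.1%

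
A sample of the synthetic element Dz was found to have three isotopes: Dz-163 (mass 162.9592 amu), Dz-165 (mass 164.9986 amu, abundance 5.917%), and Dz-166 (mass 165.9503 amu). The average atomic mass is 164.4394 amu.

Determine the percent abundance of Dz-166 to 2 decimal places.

45.45%

The remaining 94.083% is split between Dz-163 (fraction x) and Dz-166 (fraction 0.94083 − x).
Substituting: 162.9592x + 165.9503(0.94083 − x) = 154.676432838
(162.9592 − 165.9503)x = -1.454587911  ⇒  x = 0.48631, y = 0.45452
Dz-163: 48.63%, Dz-166: 45.45%.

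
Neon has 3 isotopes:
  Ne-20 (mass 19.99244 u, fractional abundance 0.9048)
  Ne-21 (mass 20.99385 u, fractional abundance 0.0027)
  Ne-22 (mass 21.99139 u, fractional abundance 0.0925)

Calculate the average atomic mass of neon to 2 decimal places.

The abundance-weighted mean is 0.9048 × 19.99244 + 0.0027 × 20.99385 + 0.0925 × 21.99139
= 18.089160 + 0.056683 + 2.034204 = 20.180047 u

20.18 u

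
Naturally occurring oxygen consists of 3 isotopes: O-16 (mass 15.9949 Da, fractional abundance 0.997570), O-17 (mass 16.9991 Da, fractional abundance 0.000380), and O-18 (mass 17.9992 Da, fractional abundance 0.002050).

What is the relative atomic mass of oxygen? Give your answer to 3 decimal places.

15.999 Da

Weight each isotope mass by its fractional abundance: 0.997570 × 15.9949 + 0.000380 × 16.9991 + 0.002050 × 17.9992
= 15.95603 + 0.00646 + 0.03690 = 15.99939 Da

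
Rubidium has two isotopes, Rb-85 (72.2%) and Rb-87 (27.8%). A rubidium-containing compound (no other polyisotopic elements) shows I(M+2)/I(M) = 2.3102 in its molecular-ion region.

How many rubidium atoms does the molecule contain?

6

With n Rb atoms, P(M+2)/P(M) = C(n,1)·p^(n−1)q / p^n = n·q/p = n · 0.278/0.722.
n = 2.3102 × 0.722/0.278 = 6.00 ≈ 6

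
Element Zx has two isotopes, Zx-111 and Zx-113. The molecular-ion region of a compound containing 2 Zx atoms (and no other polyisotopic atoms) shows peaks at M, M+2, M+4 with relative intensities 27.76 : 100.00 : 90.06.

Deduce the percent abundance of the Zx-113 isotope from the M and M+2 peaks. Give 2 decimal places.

Let p = fractional abundance of Zx-111. I(M+2)/I(M) = [C(2,1)·p^1·(1−p)] / p^2 = 2·(1−p)/p = 100.00/27.76 = 3.6023
(1−p)/p = 3.6023/2 = 1.8012  ⇒  p = 1/(1 + 1.8012) = 0.3570
Zx-111: 35.70%, Zx-113: 64.30%.

64.30%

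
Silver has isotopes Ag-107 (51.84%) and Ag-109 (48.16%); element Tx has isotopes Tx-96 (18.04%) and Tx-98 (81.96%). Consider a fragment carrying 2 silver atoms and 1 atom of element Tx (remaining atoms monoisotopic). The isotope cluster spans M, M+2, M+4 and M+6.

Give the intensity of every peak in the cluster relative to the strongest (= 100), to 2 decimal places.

Silver pattern (n=2): 0.26873856 : 0.49932288 : 0.23193856
Element Tx pattern (n=1): 0.1804 : 0.8196
Convolve the two distributions (both contribute in 2-u steps):
  M: 0.26873856×0.1804 = 0.048480
  M+2: 0.26873856×0.8196 + 0.49932288×0.1804 = 0.310336
  M+4: 0.49932288×0.8196 + 0.23193856×0.1804 = 0.451087
  M+6: 0.23193856×0.8196 = 0.190097
Scale to base peak (0.451087) = 100: 10.75 : 68.80 : 100.00 : 42.14

10.75 : 68.80 : 100.00 : 42.14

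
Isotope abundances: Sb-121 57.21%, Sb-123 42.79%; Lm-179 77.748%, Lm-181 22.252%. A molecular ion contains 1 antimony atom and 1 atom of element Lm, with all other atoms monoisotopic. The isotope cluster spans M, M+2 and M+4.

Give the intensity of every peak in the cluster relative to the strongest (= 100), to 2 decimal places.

Antimony pattern (n=1): 0.5721 : 0.4279
Element Lm pattern (n=1): 0.77748 : 0.22252
Convolve the two distributions (both contribute in 2-u steps):
  M: 0.5721×0.77748 = 0.444796
  M+2: 0.5721×0.22252 + 0.4279×0.77748 = 0.459987
  M+4: 0.4279×0.22252 = 0.095216
Scale to base peak (0.459987) = 100: 96.70 : 100.00 : 20.70

96.70 : 100.00 : 20.70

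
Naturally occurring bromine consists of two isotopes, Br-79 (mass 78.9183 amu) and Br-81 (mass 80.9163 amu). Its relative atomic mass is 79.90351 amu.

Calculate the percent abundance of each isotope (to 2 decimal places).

Br-79: 50.69%, Br-81: 49.31%

With x = fraction of Br-79 (so Br-81 is 1 − x):
78.9183·x + 80.9163·(1 − x) = 79.90351
(78.9183 − 80.9163)·x = 79.90351 − 80.9163
x = -1.01279 / -1.9980 = 0.50690 → 50.69% Br-79, 49.31% Br-81.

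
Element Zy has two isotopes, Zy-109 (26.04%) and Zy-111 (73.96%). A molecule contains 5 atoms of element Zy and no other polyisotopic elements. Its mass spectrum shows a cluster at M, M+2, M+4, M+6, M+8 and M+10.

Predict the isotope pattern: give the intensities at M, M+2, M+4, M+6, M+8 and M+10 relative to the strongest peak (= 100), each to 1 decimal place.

0.3 : 4.4 : 24.8 : 70.4 : 100.0 : 56.8

Each Zy atom is independently Zy-109 (p = 0.2604) or Zy-111 (q = 0.7396); the cluster is the binomial expansion (p + q)^5.
P(M) = 0.2604^5 = 0.001197
P(M+2) = 5 × 0.2604^4 × 0.7396^1 = 0.017003
P(M+4) = 10 × 0.2604^3 × 0.7396^2 = 0.096587
P(M+6) = 10 × 0.2604^2 × 0.7396^3 = 0.274330
P(M+8) = 5 × 0.2604^1 × 0.7396^4 = 0.389582
P(M+10) = 0.7396^5 = 0.221302
The M+8 peak is largest (0.389582); scaling to 100 gives 0.3 : 4.4 : 24.8 : 70.4 : 100.0 : 56.8.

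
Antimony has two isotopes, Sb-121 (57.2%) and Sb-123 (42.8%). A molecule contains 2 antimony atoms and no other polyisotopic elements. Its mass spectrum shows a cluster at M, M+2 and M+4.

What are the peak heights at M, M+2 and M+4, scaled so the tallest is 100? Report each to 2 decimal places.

66.82 : 100.00 : 37.41

The 2 Sb atoms are independent, so intensities follow the terms of (0.572 + 0.428)^2.
P(M) = 0.572^2 = 0.327184
P(M+2) = 2 × 0.572^1 × 0.428^1 = 0.489632
P(M+4) = 0.428^2 = 0.183184
The M+2 peak is largest (0.489632); scaling to 100 gives 66.82 : 100.00 : 37.41.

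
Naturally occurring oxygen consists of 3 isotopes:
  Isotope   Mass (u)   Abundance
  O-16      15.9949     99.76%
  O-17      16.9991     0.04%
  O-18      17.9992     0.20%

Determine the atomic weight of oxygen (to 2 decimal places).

Ar = Σ fᵢ·mᵢ = 0.9976 × 15.9949 + 0.0004 × 16.9991 + 0.0020 × 17.9992
= 15.95651 + 0.00680 + 0.03600 = 15.99931 u

16.00 u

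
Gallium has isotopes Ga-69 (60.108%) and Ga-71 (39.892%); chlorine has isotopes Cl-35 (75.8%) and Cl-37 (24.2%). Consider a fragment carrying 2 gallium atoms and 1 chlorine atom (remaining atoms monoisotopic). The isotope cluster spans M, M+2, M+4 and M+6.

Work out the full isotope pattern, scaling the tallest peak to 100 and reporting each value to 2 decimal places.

60.73 : 100.00 : 52.49 : 8.54

Gallium pattern (n=2): 0.36129717 : 0.47956567 : 0.15913717
Chlorine pattern (n=1): 0.7580 : 0.2420
Convolve the two distributions (both contribute in 2-u steps):
  M: 0.36129717×0.7580 = 0.273863
  M+2: 0.36129717×0.2420 + 0.47956567×0.7580 = 0.450945
  M+4: 0.47956567×0.2420 + 0.15913717×0.7580 = 0.236681
  M+6: 0.15913717×0.2420 = 0.038511
Scale to base peak (0.450945) = 100: 60.73 : 100.00 : 52.49 : 8.54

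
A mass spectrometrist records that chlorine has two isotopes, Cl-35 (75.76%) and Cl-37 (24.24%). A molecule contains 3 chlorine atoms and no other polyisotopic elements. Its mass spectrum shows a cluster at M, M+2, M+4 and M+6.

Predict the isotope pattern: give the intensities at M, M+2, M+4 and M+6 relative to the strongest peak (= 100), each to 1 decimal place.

100.0 : 96.0 : 30.7 : 3.3

The 3 Cl atoms are independent, so intensities follow the terms of (0.7576 + 0.2424)^3.
P(M) = 0.7576^3 = 0.434830
P(M+2) = 3 × 0.7576^2 × 0.2424^1 = 0.417382
P(M+4) = 3 × 0.7576^1 × 0.2424^2 = 0.133545
P(M+6) = 0.2424^3 = 0.014243
The M peak is largest (0.434830); scaling to 100 gives 100.0 : 96.0 : 30.7 : 3.3.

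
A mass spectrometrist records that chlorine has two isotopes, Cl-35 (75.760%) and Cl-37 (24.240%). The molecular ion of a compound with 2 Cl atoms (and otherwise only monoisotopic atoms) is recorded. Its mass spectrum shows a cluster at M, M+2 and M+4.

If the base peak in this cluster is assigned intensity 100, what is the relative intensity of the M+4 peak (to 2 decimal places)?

Binomial terms of (0.75760 + 0.24240)^2: M 0.5740, M+2 0.3673, M+4 0.0588 → M is the base peak.
P(M) = C(2,0) × 0.75760^2 × 0.24240^0 = 1 × 0.57395776 × 1.0000 = 0.573958 (base)
P(M+4) = C(2,2) × 0.75760^0 × 0.24240^2 = 1 × 1.0000 × 0.05875776 = 0.058758
Relative intensity = 0.058758 / 0.573958 × 100 = 10.24

10.24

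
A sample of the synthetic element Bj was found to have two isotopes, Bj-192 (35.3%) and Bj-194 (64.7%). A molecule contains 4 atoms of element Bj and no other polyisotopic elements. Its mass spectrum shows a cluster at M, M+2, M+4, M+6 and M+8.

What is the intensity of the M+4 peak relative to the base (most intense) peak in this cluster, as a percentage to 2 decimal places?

81.84%

Binomial terms of (0.353 + 0.647)^4: M 0.0155, M+2 0.1138, M+4 0.3130, M+6 0.3824, M+8 0.1752 → M+6 is the base peak.
P(M+6) = C(4,3) × 0.353^1 × 0.647^3 = 4 × 0.3530 × 0.27084002 = 0.382426 (base)
P(M+4) = C(4,2) × 0.353^2 × 0.647^2 = 6 × 0.124609 × 0.418609 = 0.312975
Relative intensity = 0.312975 / 0.382426 × 100 = 81.84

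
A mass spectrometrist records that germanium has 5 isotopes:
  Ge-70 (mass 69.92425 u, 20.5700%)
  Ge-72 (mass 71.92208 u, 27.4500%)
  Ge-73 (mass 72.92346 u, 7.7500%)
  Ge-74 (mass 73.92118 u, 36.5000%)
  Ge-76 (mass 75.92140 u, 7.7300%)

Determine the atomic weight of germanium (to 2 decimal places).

Average mass = Σ (abundance × isotope mass) = 0.205700 × 69.92425 + 0.274500 × 71.92208 + 0.077500 × 72.92346 + 0.365000 × 73.92118 + 0.077300 × 75.92140
= 14.383418 + 19.742611 + 5.651568 + 26.981231 + 5.868724 = 72.627552 u

72.63 u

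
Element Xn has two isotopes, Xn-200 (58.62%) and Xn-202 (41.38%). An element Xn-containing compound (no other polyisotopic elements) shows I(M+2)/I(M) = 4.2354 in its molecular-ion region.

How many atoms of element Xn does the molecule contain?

With n Xn atoms, P(M+2)/P(M) = C(n,1)·p^(n−1)q / p^n = n·q/p = n · 0.4138/0.5862.
n = 4.2354 × 0.5862/0.4138 = 6.00 ≈ 6

6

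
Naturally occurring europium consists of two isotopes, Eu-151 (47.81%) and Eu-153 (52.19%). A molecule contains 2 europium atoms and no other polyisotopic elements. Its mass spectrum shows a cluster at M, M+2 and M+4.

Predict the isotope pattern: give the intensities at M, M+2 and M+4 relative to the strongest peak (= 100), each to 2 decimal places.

The 2 Eu atoms are independent, so intensities follow the terms of (0.4781 + 0.5219)^2.
P(M) = 0.4781^2 = 0.228580
P(M+2) = 2 × 0.4781^1 × 0.5219^1 = 0.499041
P(M+4) = 0.5219^2 = 0.272380
The M+2 peak is largest (0.499041); scaling to 100 gives 45.80 : 100.00 : 54.58.

45.80 : 100.00 : 54.58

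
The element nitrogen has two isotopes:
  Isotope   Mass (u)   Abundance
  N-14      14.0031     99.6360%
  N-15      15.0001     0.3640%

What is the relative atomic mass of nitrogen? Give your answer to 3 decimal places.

Ar = Σ fᵢ·mᵢ = 0.996360 × 14.0031 + 0.003640 × 15.0001
= 13.95213 + 0.05460 = 14.00673 u

14.007 u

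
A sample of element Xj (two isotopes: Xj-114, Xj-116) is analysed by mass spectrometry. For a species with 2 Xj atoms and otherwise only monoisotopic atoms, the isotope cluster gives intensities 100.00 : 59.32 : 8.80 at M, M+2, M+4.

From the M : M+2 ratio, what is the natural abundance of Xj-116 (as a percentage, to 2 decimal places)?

22.88%

Write p for the Xj-114 fraction. I(M+2)/I(M) = [C(2,1)·p^1·(1−p)] / p^2 = 2·(1−p)/p = 59.32/100.00 = 0.5932
(1−p)/p = 0.5932/2 = 0.2966  ⇒  p = 1/(1 + 0.2966) = 0.7712
Xj-114: 77.12%, Xj-116: 22.88%.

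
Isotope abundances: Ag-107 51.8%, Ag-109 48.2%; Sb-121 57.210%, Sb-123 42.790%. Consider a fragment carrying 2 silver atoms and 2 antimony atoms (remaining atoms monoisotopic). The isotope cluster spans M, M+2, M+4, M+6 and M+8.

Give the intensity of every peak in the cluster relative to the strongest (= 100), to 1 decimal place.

Silver pattern (n=2): 0.268324 : 0.499352 : 0.232324
Antimony pattern (n=2): 0.32729841 : 0.48960318 : 0.18309841
Convolve the two distributions (both contribute in 2-u steps):
  M: 0.268324×0.32729841 = 0.087822
  M+2: 0.268324×0.48960318 + 0.499352×0.32729841 = 0.294809
  M+4: 0.268324×0.18309841 + 0.499352×0.48960318 + 0.232324×0.32729841 = 0.369653
  M+6: 0.499352×0.18309841 + 0.232324×0.48960318 = 0.205177
  M+8: 0.232324×0.18309841 = 0.042538
Scale to base peak (0.369653) = 100: 23.8 : 79.8 : 100.0 : 55.5 : 11.5

23.8 : 79.8 : 100.0 : 55.5 : 11.5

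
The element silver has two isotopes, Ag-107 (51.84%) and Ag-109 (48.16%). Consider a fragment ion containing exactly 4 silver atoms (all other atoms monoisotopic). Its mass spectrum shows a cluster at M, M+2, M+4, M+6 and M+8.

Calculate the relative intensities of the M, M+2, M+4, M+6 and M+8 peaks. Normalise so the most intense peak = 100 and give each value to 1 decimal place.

Each Ag atom is independently Ag-107 (p = 0.5184) or Ag-109 (q = 0.4816); the cluster is the binomial expansion (p + q)^4.
P(M) = 0.5184^4 = 0.072220
P(M+2) = 4 × 0.5184^3 × 0.4816^1 = 0.268375
P(M+4) = 6 × 0.5184^2 × 0.4816^2 = 0.373985
P(M+6) = 4 × 0.5184^1 × 0.4816^3 = 0.231624
P(M+8) = 0.4816^4 = 0.053795
The M+4 peak is largest (0.373985); scaling to 100 gives 19.3 : 71.8 : 100.0 : 61.9 : 14.4.

19.3 : 71.8 : 100.0 : 61.9 : 14.4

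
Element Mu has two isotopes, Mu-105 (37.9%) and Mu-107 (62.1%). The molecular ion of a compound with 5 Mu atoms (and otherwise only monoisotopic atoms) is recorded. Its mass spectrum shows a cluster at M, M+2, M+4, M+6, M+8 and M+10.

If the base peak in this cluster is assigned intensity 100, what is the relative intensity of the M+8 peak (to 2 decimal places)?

81.93

Term probabilities: M 0.0078, M+2 0.0641, M+4 0.2099, M+6 0.3440, M+8 0.2818, M+10 0.0924. Base peak = M+6.
P(M+6) = C(5,3) × 0.379^2 × 0.621^3 = 10 × 0.143641 × 0.23948306 = 0.343996 (base)
P(M+8) = C(5,4) × 0.379^1 × 0.621^4 = 5 × 0.3790 × 0.14871898 = 0.281822
Relative intensity = 0.281822 / 0.343996 × 100 = 81.93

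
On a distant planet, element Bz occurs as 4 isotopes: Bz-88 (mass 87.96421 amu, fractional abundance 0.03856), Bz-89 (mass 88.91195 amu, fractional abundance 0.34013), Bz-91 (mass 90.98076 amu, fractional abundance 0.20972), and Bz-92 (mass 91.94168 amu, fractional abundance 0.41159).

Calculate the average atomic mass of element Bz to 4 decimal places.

The abundance-weighted mean is 0.03856 × 87.96421 + 0.34013 × 88.91195 + 0.20972 × 90.98076 + 0.41159 × 91.94168
= 3.391900 + 30.241622 + 19.080485 + 37.842276 = 90.556283 amu

90.5563 amu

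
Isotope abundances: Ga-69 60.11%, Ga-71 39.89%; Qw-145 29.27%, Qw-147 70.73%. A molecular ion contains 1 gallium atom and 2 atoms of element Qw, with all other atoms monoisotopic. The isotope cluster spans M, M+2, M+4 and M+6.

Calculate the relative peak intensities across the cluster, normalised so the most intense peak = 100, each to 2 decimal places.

Gallium pattern (n=1): 0.6011 : 0.3989
Element Qw pattern (n=2): 0.08567329 : 0.41405342 : 0.50027329
Convolve the two distributions (both contribute in 2-u steps):
  M: 0.6011×0.08567329 = 0.051498
  M+2: 0.6011×0.41405342 + 0.3989×0.08567329 = 0.283063
  M+4: 0.6011×0.50027329 + 0.3989×0.41405342 = 0.465880
  M+6: 0.3989×0.50027329 = 0.199559
Scale to base peak (0.465880) = 100: 11.05 : 60.76 : 100.00 : 42.83

11.05 : 60.76 : 100.00 : 42.83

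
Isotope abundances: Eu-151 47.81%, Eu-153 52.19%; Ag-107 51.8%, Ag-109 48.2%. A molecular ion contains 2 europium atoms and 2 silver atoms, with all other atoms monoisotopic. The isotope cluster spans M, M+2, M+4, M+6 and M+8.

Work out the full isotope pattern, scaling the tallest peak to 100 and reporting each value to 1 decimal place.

16.3 : 66.1 : 100.0 : 67.1 : 16.9

Europium pattern (n=2): 0.22857961 : 0.49904078 : 0.27237961
Silver pattern (n=2): 0.268324 : 0.499352 : 0.232324
Convolve the two distributions (both contribute in 2-u steps):
  M: 0.22857961×0.268324 = 0.061333
  M+2: 0.22857961×0.499352 + 0.49904078×0.268324 = 0.248046
  M+4: 0.22857961×0.232324 + 0.49904078×0.499352 + 0.27237961×0.268324 = 0.375388
  M+6: 0.49904078×0.232324 + 0.27237961×0.499352 = 0.251952
  M+8: 0.27237961×0.232324 = 0.063280
Scale to base peak (0.375388) = 100: 16.3 : 66.1 : 100.0 : 67.1 : 16.9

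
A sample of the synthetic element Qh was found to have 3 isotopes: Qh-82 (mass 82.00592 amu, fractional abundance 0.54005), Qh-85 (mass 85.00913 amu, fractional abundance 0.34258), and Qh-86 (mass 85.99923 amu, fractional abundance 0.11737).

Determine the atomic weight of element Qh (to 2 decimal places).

Average mass = Σ (abundance × isotope mass) = 0.54005 × 82.00592 + 0.34258 × 85.00913 + 0.11737 × 85.99923
= 44.287297 + 29.122428 + 10.093730 = 83.503455 amu

83.50 amu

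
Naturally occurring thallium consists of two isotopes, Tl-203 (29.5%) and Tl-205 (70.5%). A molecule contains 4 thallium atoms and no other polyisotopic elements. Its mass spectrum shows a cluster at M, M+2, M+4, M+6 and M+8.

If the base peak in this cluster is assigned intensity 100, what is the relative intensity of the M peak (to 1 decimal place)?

1.8

(0.295 + 0.705)^4 gives M 0.0076, M+2 0.0724, M+4 0.2595, M+6 0.4135, M+8 0.2470; the largest is M+6.
P(M+6) = C(4,3) × 0.295^1 × 0.705^3 = 4 × 0.2950 × 0.35040263 = 0.413475 (base)
P(M) = C(4,0) × 0.295^4 × 0.705^0 = 1 × 0.00757335 × 1.0000 = 0.007573
Relative intensity = 0.007573 / 0.413475 × 100 = 1.8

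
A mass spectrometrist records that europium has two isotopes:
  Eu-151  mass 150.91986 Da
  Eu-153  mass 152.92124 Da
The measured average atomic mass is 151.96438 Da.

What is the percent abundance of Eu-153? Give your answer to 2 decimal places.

52.19%

With x = fraction of Eu-151 (so Eu-153 is 1 − x):
150.91986·x + 152.92124·(1 − x) = 151.96438
(150.91986 − 152.92124)·x = 151.96438 − 152.92124
x = -0.95686 / -2.00138 = 0.47810 → 47.81% Eu-151, 52.19% Eu-153.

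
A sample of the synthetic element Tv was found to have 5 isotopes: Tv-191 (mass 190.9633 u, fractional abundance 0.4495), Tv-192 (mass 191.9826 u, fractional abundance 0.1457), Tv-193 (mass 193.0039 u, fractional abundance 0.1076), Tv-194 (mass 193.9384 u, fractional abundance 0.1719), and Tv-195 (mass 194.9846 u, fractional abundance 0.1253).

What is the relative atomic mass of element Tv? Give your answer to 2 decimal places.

The abundance-weighted mean is 0.4495 × 190.9633 + 0.1457 × 191.9826 + 0.1076 × 193.0039 + 0.1719 × 193.9384 + 0.1253 × 194.9846
= 85.83800 + 27.97186 + 20.76722 + 33.33801 + 24.43157 = 192.34666 u

192.35 u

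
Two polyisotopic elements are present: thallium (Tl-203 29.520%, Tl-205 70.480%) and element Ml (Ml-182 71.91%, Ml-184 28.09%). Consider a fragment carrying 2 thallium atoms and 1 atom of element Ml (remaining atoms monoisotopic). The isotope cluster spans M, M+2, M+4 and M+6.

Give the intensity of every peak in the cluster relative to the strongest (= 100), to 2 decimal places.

13.22 : 68.28 : 100.00 : 29.43

Thallium pattern (n=2): 0.08714304 : 0.41611392 : 0.49674304
Element Ml pattern (n=1): 0.7191 : 0.2809
Convolve the two distributions (both contribute in 2-u steps):
  M: 0.08714304×0.7191 = 0.062665
  M+2: 0.08714304×0.2809 + 0.41611392×0.7191 = 0.323706
  M+4: 0.41611392×0.2809 + 0.49674304×0.7191 = 0.474094
  M+6: 0.49674304×0.2809 = 0.139535
Scale to base peak (0.474094) = 100: 13.22 : 68.28 : 100.00 : 29.43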